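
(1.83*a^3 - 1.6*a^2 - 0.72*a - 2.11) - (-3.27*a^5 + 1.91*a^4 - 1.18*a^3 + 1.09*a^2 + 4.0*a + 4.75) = 3.27*a^5 - 1.91*a^4 + 3.01*a^3 - 2.69*a^2 - 4.72*a - 6.86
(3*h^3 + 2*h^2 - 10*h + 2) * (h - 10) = 3*h^4 - 28*h^3 - 30*h^2 + 102*h - 20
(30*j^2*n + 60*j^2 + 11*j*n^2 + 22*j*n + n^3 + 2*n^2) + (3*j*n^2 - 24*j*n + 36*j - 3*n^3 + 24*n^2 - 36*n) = 30*j^2*n + 60*j^2 + 14*j*n^2 - 2*j*n + 36*j - 2*n^3 + 26*n^2 - 36*n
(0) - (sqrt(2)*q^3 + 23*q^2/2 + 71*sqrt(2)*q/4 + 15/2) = -sqrt(2)*q^3 - 23*q^2/2 - 71*sqrt(2)*q/4 - 15/2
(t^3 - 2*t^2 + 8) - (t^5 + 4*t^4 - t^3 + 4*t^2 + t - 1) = -t^5 - 4*t^4 + 2*t^3 - 6*t^2 - t + 9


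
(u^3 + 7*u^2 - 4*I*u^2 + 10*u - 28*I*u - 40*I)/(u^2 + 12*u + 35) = (u^2 + u*(2 - 4*I) - 8*I)/(u + 7)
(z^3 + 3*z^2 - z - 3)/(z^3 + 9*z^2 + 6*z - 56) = (z^3 + 3*z^2 - z - 3)/(z^3 + 9*z^2 + 6*z - 56)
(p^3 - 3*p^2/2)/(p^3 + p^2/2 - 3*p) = p/(p + 2)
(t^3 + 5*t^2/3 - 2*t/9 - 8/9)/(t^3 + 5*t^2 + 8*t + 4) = (9*t^2 + 6*t - 8)/(9*(t^2 + 4*t + 4))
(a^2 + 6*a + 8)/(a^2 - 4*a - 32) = (a + 2)/(a - 8)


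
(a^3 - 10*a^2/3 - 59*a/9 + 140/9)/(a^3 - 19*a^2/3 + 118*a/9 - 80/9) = (3*a^2 - 5*a - 28)/(3*a^2 - 14*a + 16)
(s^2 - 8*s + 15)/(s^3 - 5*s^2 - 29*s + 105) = (s - 5)/(s^2 - 2*s - 35)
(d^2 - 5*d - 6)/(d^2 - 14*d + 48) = (d + 1)/(d - 8)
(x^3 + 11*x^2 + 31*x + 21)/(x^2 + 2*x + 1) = (x^2 + 10*x + 21)/(x + 1)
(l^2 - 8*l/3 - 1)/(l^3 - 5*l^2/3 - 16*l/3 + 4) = (3*l + 1)/(3*l^2 + 4*l - 4)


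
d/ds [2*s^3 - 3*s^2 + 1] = 6*s*(s - 1)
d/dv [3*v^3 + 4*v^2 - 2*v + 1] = 9*v^2 + 8*v - 2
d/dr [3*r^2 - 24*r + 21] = 6*r - 24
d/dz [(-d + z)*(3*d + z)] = 2*d + 2*z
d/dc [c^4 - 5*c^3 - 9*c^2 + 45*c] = 4*c^3 - 15*c^2 - 18*c + 45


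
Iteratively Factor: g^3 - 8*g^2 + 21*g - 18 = (g - 2)*(g^2 - 6*g + 9) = (g - 3)*(g - 2)*(g - 3)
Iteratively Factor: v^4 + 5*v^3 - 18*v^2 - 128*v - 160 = (v + 2)*(v^3 + 3*v^2 - 24*v - 80) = (v + 2)*(v + 4)*(v^2 - v - 20) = (v + 2)*(v + 4)^2*(v - 5)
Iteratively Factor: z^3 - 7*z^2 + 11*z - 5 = (z - 1)*(z^2 - 6*z + 5) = (z - 1)^2*(z - 5)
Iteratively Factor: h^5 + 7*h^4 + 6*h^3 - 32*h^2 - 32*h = (h + 4)*(h^4 + 3*h^3 - 6*h^2 - 8*h) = h*(h + 4)*(h^3 + 3*h^2 - 6*h - 8) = h*(h + 1)*(h + 4)*(h^2 + 2*h - 8) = h*(h - 2)*(h + 1)*(h + 4)*(h + 4)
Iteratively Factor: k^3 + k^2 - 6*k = (k + 3)*(k^2 - 2*k) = (k - 2)*(k + 3)*(k)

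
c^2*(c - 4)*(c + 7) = c^4 + 3*c^3 - 28*c^2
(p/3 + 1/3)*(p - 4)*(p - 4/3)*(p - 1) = p^4/3 - 16*p^3/9 + 13*p^2/9 + 16*p/9 - 16/9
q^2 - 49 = (q - 7)*(q + 7)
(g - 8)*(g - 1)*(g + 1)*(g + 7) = g^4 - g^3 - 57*g^2 + g + 56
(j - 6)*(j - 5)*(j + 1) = j^3 - 10*j^2 + 19*j + 30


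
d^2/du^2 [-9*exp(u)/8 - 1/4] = -9*exp(u)/8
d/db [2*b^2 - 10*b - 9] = 4*b - 10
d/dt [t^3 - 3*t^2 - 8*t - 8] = 3*t^2 - 6*t - 8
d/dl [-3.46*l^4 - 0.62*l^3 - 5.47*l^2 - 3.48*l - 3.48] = -13.84*l^3 - 1.86*l^2 - 10.94*l - 3.48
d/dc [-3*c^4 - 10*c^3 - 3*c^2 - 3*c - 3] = -12*c^3 - 30*c^2 - 6*c - 3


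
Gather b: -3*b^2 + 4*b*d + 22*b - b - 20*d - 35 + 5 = -3*b^2 + b*(4*d + 21) - 20*d - 30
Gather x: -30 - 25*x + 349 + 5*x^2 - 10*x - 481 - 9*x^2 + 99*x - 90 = -4*x^2 + 64*x - 252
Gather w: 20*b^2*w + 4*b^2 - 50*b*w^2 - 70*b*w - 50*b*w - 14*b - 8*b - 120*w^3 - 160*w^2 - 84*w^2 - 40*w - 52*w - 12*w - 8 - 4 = 4*b^2 - 22*b - 120*w^3 + w^2*(-50*b - 244) + w*(20*b^2 - 120*b - 104) - 12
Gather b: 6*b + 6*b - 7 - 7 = 12*b - 14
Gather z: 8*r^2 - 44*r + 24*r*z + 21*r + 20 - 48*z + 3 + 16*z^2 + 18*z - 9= 8*r^2 - 23*r + 16*z^2 + z*(24*r - 30) + 14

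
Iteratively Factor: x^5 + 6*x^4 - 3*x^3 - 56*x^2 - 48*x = (x + 4)*(x^4 + 2*x^3 - 11*x^2 - 12*x) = (x + 1)*(x + 4)*(x^3 + x^2 - 12*x) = (x + 1)*(x + 4)^2*(x^2 - 3*x) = (x - 3)*(x + 1)*(x + 4)^2*(x)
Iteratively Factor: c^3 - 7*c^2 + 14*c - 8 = (c - 4)*(c^2 - 3*c + 2) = (c - 4)*(c - 2)*(c - 1)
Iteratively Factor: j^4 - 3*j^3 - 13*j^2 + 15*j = (j)*(j^3 - 3*j^2 - 13*j + 15) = j*(j + 3)*(j^2 - 6*j + 5) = j*(j - 5)*(j + 3)*(j - 1)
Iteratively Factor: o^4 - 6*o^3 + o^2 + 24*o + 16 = (o - 4)*(o^3 - 2*o^2 - 7*o - 4) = (o - 4)^2*(o^2 + 2*o + 1) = (o - 4)^2*(o + 1)*(o + 1)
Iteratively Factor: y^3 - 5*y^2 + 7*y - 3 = (y - 1)*(y^2 - 4*y + 3) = (y - 1)^2*(y - 3)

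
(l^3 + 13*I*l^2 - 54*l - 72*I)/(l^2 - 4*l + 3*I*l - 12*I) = (l^2 + 10*I*l - 24)/(l - 4)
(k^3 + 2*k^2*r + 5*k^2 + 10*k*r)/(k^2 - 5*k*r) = (k^2 + 2*k*r + 5*k + 10*r)/(k - 5*r)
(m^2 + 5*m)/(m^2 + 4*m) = (m + 5)/(m + 4)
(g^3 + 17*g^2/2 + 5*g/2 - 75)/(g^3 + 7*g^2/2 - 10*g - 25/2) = (g + 6)/(g + 1)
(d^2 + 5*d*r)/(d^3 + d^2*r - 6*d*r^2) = (d + 5*r)/(d^2 + d*r - 6*r^2)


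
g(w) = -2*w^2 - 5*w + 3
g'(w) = -4*w - 5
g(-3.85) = -7.40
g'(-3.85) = 10.40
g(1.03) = -4.27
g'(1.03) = -9.12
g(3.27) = -34.74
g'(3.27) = -18.08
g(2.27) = -18.66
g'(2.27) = -14.08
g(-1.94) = 5.17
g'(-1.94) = 2.76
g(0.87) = -2.86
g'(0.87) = -8.48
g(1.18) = -5.68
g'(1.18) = -9.72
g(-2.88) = 0.81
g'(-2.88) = 6.52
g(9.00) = -204.00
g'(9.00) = -41.00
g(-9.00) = -114.00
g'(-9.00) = 31.00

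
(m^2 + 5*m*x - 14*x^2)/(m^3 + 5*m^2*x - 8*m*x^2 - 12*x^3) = (m + 7*x)/(m^2 + 7*m*x + 6*x^2)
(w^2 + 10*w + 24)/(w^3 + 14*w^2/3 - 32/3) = 3*(w + 6)/(3*w^2 + 2*w - 8)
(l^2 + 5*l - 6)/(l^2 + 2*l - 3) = (l + 6)/(l + 3)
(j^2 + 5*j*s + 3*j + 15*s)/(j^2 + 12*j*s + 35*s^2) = (j + 3)/(j + 7*s)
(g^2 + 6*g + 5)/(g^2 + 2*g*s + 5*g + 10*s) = (g + 1)/(g + 2*s)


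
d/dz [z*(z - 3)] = 2*z - 3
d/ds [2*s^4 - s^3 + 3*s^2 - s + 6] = 8*s^3 - 3*s^2 + 6*s - 1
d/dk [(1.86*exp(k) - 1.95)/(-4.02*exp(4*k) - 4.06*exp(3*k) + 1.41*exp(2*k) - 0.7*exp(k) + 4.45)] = (22.4316*exp(4*k) - 16.2528*exp(3*k) - 26.3736*exp(2*k) + 5.499*exp(k) + 6.912)*exp(k)/(16.1604*exp(8*k) + 32.6424*exp(7*k) + 5.1472*exp(6*k) - 5.8212*exp(5*k) - 28.1059*exp(4*k) - 38.108*exp(3*k) + 13.039*exp(2*k) - 6.23*exp(k) + 19.8025)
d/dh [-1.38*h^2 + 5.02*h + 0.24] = 5.02 - 2.76*h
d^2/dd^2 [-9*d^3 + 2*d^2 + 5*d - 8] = 4 - 54*d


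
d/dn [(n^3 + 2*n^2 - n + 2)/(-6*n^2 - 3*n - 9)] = (-2*n^4 - 2*n^3 - 13*n^2 - 4*n + 5)/(3*(4*n^4 + 4*n^3 + 13*n^2 + 6*n + 9))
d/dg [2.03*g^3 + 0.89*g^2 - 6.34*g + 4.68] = 6.09*g^2 + 1.78*g - 6.34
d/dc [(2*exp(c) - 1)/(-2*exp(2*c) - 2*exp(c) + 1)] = 4*(exp(c) - 1)*exp(2*c)/(4*exp(4*c) + 8*exp(3*c) - 4*exp(c) + 1)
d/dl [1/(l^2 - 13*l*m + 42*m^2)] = (-2*l + 13*m)/(l^2 - 13*l*m + 42*m^2)^2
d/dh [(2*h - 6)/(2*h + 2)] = 4/(h + 1)^2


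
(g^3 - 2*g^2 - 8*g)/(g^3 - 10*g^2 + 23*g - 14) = g*(g^2 - 2*g - 8)/(g^3 - 10*g^2 + 23*g - 14)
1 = 1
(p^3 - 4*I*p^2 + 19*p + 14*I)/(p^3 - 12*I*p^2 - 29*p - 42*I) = (p + 2*I)/(p - 6*I)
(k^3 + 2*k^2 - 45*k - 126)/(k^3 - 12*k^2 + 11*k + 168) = (k + 6)/(k - 8)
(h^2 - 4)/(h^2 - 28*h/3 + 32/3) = 3*(h^2 - 4)/(3*h^2 - 28*h + 32)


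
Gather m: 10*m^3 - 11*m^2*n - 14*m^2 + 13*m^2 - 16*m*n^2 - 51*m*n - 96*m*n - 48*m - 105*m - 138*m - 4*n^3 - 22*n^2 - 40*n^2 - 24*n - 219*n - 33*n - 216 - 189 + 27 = 10*m^3 + m^2*(-11*n - 1) + m*(-16*n^2 - 147*n - 291) - 4*n^3 - 62*n^2 - 276*n - 378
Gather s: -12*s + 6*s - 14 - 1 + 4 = -6*s - 11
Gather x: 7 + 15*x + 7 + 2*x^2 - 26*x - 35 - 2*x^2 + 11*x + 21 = 0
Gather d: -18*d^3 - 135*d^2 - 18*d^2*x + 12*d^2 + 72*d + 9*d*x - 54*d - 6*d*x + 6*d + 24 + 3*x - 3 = -18*d^3 + d^2*(-18*x - 123) + d*(3*x + 24) + 3*x + 21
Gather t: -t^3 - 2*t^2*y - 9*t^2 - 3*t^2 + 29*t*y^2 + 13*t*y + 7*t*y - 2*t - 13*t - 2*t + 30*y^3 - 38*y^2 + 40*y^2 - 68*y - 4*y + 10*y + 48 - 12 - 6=-t^3 + t^2*(-2*y - 12) + t*(29*y^2 + 20*y - 17) + 30*y^3 + 2*y^2 - 62*y + 30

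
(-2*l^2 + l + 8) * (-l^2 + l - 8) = 2*l^4 - 3*l^3 + 9*l^2 - 64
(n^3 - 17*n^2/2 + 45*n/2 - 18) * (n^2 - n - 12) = n^5 - 19*n^4/2 + 19*n^3 + 123*n^2/2 - 252*n + 216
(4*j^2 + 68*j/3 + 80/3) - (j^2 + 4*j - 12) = 3*j^2 + 56*j/3 + 116/3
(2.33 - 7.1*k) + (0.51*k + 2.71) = 5.04 - 6.59*k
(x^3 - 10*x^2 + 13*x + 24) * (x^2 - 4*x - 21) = x^5 - 14*x^4 + 32*x^3 + 182*x^2 - 369*x - 504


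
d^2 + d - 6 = (d - 2)*(d + 3)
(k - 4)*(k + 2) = k^2 - 2*k - 8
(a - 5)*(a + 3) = a^2 - 2*a - 15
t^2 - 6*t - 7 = (t - 7)*(t + 1)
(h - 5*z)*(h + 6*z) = h^2 + h*z - 30*z^2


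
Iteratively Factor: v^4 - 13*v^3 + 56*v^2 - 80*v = (v)*(v^3 - 13*v^2 + 56*v - 80) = v*(v - 4)*(v^2 - 9*v + 20) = v*(v - 5)*(v - 4)*(v - 4)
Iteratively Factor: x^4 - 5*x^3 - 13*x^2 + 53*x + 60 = (x + 1)*(x^3 - 6*x^2 - 7*x + 60) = (x - 4)*(x + 1)*(x^2 - 2*x - 15) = (x - 5)*(x - 4)*(x + 1)*(x + 3)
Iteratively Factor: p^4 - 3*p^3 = (p)*(p^3 - 3*p^2) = p^2*(p^2 - 3*p) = p^3*(p - 3)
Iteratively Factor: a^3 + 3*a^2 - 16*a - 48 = (a + 3)*(a^2 - 16) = (a - 4)*(a + 3)*(a + 4)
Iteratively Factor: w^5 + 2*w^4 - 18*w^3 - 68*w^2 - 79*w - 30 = (w + 3)*(w^4 - w^3 - 15*w^2 - 23*w - 10) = (w + 1)*(w + 3)*(w^3 - 2*w^2 - 13*w - 10) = (w - 5)*(w + 1)*(w + 3)*(w^2 + 3*w + 2) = (w - 5)*(w + 1)^2*(w + 3)*(w + 2)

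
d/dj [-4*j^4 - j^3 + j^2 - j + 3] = -16*j^3 - 3*j^2 + 2*j - 1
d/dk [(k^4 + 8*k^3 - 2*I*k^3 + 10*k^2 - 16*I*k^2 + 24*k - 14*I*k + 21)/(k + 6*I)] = (3*k^4 + k^3*(16 + 20*I) + k^2*(46 + 128*I) + k*(192 + 120*I) + 63 + 144*I)/(k^2 + 12*I*k - 36)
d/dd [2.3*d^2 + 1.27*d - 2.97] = 4.6*d + 1.27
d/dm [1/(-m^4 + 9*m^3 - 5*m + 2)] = (4*m^3 - 27*m^2 + 5)/(m^4 - 9*m^3 + 5*m - 2)^2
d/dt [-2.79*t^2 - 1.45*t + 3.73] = -5.58*t - 1.45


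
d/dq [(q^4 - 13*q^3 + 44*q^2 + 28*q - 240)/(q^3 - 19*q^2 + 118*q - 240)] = (q^2 - 16*q + 24)/(q^2 - 16*q + 64)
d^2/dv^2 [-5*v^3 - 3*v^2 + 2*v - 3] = -30*v - 6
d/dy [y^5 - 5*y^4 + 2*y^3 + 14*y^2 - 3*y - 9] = 5*y^4 - 20*y^3 + 6*y^2 + 28*y - 3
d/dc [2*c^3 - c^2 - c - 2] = 6*c^2 - 2*c - 1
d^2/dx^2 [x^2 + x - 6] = 2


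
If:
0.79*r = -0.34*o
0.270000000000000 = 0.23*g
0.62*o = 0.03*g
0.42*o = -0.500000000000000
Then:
No Solution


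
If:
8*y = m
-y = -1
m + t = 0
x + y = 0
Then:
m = 8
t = -8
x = -1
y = 1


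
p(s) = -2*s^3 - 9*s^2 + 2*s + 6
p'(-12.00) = -646.00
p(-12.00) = 2142.00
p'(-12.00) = -646.00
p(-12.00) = 2142.00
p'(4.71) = -215.88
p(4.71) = -393.21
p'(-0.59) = 10.53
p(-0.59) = 2.10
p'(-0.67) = 11.37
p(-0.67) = 1.22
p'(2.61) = -85.85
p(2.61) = -85.65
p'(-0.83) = 12.81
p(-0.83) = -0.72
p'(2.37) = -74.36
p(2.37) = -66.44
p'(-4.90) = -53.86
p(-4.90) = 15.41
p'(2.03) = -59.27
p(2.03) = -43.76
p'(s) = -6*s^2 - 18*s + 2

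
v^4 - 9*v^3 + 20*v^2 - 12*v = v*(v - 6)*(v - 2)*(v - 1)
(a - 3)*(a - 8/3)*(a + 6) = a^3 + a^2/3 - 26*a + 48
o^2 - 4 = (o - 2)*(o + 2)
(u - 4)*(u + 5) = u^2 + u - 20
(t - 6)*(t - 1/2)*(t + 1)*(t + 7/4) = t^4 - 15*t^3/4 - 105*t^2/8 - 25*t/8 + 21/4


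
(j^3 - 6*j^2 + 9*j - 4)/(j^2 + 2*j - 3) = (j^2 - 5*j + 4)/(j + 3)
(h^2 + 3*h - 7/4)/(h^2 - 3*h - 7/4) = (-4*h^2 - 12*h + 7)/(-4*h^2 + 12*h + 7)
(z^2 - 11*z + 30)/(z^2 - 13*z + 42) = (z - 5)/(z - 7)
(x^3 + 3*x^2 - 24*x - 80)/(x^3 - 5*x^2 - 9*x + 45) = (x^2 + 8*x + 16)/(x^2 - 9)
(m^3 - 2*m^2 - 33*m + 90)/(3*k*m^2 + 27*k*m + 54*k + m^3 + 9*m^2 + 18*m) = (m^2 - 8*m + 15)/(3*k*m + 9*k + m^2 + 3*m)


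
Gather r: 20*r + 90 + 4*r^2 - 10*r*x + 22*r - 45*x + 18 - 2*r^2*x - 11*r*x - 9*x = r^2*(4 - 2*x) + r*(42 - 21*x) - 54*x + 108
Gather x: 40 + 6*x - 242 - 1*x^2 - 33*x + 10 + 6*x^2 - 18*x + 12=5*x^2 - 45*x - 180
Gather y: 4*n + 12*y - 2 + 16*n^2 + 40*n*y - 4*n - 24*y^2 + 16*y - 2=16*n^2 - 24*y^2 + y*(40*n + 28) - 4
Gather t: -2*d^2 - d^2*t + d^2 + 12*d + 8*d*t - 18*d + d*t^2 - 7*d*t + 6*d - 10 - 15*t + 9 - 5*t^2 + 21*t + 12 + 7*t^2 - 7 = -d^2 + t^2*(d + 2) + t*(-d^2 + d + 6) + 4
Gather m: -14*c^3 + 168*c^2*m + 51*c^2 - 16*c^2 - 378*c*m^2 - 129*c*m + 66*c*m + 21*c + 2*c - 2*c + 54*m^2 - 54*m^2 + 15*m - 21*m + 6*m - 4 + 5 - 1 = -14*c^3 + 35*c^2 - 378*c*m^2 + 21*c + m*(168*c^2 - 63*c)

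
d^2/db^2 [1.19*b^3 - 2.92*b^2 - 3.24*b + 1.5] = 7.14*b - 5.84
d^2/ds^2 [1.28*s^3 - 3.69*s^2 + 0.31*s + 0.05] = 7.68*s - 7.38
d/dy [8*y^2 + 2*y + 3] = 16*y + 2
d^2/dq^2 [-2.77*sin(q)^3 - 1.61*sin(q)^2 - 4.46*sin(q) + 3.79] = 6.5375*sin(q) - 6.2325*sin(3*q) - 3.22*cos(2*q)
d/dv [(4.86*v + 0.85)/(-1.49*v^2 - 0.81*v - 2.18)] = (7.2414*v^2 + 2.533*v - 9.9063)/(2.2201*v^4 + 2.4138*v^3 + 7.1525*v^2 + 3.5316*v + 4.7524)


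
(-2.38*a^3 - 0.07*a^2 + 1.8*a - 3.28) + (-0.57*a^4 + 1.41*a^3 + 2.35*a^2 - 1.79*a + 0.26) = -0.57*a^4 - 0.97*a^3 + 2.28*a^2 + 0.01*a - 3.02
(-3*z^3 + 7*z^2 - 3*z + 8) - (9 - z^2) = -3*z^3 + 8*z^2 - 3*z - 1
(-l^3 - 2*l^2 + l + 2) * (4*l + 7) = -4*l^4 - 15*l^3 - 10*l^2 + 15*l + 14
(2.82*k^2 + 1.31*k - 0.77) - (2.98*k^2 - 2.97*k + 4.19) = -0.16*k^2 + 4.28*k - 4.96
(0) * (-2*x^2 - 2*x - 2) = 0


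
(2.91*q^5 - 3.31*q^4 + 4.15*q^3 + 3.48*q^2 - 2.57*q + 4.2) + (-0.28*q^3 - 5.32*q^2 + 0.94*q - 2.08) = 2.91*q^5 - 3.31*q^4 + 3.87*q^3 - 1.84*q^2 - 1.63*q + 2.12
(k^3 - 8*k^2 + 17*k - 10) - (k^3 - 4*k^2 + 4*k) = -4*k^2 + 13*k - 10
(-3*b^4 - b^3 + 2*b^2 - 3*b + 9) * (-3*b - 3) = 9*b^5 + 12*b^4 - 3*b^3 + 3*b^2 - 18*b - 27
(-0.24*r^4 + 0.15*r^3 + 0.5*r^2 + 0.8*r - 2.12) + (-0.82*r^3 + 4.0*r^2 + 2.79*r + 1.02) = -0.24*r^4 - 0.67*r^3 + 4.5*r^2 + 3.59*r - 1.1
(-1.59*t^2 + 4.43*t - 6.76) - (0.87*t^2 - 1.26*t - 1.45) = -2.46*t^2 + 5.69*t - 5.31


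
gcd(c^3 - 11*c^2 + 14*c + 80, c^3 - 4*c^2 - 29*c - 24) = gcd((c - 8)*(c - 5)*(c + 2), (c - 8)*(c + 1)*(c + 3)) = c - 8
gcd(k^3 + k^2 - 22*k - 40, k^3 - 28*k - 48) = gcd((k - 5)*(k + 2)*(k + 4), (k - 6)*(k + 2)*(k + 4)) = k^2 + 6*k + 8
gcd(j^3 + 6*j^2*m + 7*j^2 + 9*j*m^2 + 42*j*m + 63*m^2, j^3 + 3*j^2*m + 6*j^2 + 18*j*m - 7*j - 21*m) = j^2 + 3*j*m + 7*j + 21*m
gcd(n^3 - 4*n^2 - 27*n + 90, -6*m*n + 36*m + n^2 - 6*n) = n - 6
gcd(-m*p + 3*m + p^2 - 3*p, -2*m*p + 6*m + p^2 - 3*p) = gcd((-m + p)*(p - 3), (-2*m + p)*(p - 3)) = p - 3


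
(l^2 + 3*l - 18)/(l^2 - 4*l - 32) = (-l^2 - 3*l + 18)/(-l^2 + 4*l + 32)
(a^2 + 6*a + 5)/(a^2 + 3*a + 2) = (a + 5)/(a + 2)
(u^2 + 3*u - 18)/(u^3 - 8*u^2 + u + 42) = (u + 6)/(u^2 - 5*u - 14)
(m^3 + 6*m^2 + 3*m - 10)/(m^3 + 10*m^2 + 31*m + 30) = (m - 1)/(m + 3)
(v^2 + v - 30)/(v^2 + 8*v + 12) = (v - 5)/(v + 2)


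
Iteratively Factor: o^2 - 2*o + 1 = (o - 1)*(o - 1)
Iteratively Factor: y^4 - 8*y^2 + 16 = (y + 2)*(y^3 - 2*y^2 - 4*y + 8) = (y - 2)*(y + 2)*(y^2 - 4) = (y - 2)^2*(y + 2)*(y + 2)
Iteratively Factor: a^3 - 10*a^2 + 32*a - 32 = (a - 4)*(a^2 - 6*a + 8) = (a - 4)^2*(a - 2)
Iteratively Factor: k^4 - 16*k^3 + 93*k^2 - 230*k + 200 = (k - 5)*(k^3 - 11*k^2 + 38*k - 40) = (k - 5)^2*(k^2 - 6*k + 8) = (k - 5)^2*(k - 4)*(k - 2)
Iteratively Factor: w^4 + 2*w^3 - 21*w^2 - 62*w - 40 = (w + 4)*(w^3 - 2*w^2 - 13*w - 10) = (w + 1)*(w + 4)*(w^2 - 3*w - 10) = (w + 1)*(w + 2)*(w + 4)*(w - 5)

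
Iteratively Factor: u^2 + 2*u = (u)*(u + 2)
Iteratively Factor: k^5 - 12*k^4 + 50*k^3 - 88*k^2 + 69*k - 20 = (k - 5)*(k^4 - 7*k^3 + 15*k^2 - 13*k + 4) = (k - 5)*(k - 4)*(k^3 - 3*k^2 + 3*k - 1) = (k - 5)*(k - 4)*(k - 1)*(k^2 - 2*k + 1) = (k - 5)*(k - 4)*(k - 1)^2*(k - 1)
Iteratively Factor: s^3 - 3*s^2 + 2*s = (s - 1)*(s^2 - 2*s) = (s - 2)*(s - 1)*(s)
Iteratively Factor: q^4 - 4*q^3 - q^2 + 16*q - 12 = (q - 1)*(q^3 - 3*q^2 - 4*q + 12) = (q - 1)*(q + 2)*(q^2 - 5*q + 6) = (q - 3)*(q - 1)*(q + 2)*(q - 2)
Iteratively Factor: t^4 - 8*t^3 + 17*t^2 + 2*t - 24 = (t + 1)*(t^3 - 9*t^2 + 26*t - 24) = (t - 2)*(t + 1)*(t^2 - 7*t + 12) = (t - 4)*(t - 2)*(t + 1)*(t - 3)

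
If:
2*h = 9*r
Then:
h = 9*r/2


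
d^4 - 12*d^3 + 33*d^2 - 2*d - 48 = (d - 8)*(d - 3)*(d - 2)*(d + 1)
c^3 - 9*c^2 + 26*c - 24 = (c - 4)*(c - 3)*(c - 2)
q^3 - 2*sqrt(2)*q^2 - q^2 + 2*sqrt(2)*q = q*(q - 1)*(q - 2*sqrt(2))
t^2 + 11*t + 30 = (t + 5)*(t + 6)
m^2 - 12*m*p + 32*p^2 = (m - 8*p)*(m - 4*p)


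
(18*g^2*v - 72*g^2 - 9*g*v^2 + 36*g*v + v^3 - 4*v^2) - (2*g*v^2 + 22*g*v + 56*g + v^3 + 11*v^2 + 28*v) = 18*g^2*v - 72*g^2 - 11*g*v^2 + 14*g*v - 56*g - 15*v^2 - 28*v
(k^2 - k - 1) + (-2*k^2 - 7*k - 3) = -k^2 - 8*k - 4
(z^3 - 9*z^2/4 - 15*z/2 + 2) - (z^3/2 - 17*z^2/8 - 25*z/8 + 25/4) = z^3/2 - z^2/8 - 35*z/8 - 17/4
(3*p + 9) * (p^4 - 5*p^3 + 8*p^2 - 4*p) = 3*p^5 - 6*p^4 - 21*p^3 + 60*p^2 - 36*p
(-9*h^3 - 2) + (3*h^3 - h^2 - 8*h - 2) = -6*h^3 - h^2 - 8*h - 4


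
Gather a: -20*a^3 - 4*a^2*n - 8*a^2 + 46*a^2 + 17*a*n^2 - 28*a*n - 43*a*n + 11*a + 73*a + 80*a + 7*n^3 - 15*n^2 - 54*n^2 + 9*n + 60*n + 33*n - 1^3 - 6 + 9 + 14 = -20*a^3 + a^2*(38 - 4*n) + a*(17*n^2 - 71*n + 164) + 7*n^3 - 69*n^2 + 102*n + 16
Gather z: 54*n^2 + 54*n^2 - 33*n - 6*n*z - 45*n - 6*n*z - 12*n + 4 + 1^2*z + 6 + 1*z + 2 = 108*n^2 - 90*n + z*(2 - 12*n) + 12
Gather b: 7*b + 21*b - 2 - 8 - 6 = 28*b - 16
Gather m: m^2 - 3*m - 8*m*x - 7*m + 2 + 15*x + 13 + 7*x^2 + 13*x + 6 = m^2 + m*(-8*x - 10) + 7*x^2 + 28*x + 21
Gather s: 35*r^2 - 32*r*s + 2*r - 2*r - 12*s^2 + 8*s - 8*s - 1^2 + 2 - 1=35*r^2 - 32*r*s - 12*s^2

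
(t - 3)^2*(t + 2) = t^3 - 4*t^2 - 3*t + 18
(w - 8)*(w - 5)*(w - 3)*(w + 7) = w^4 - 9*w^3 - 33*w^2 + 433*w - 840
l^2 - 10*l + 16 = (l - 8)*(l - 2)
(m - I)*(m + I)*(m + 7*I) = m^3 + 7*I*m^2 + m + 7*I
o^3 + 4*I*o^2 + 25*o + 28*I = (o - 4*I)*(o + I)*(o + 7*I)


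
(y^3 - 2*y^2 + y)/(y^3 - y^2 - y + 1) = y/(y + 1)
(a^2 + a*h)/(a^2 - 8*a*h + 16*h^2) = a*(a + h)/(a^2 - 8*a*h + 16*h^2)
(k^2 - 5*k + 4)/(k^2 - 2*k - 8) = (k - 1)/(k + 2)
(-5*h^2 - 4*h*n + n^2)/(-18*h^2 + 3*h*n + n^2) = (-5*h^2 - 4*h*n + n^2)/(-18*h^2 + 3*h*n + n^2)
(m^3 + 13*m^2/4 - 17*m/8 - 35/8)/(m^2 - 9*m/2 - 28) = (4*m^2 - m - 5)/(4*(m - 8))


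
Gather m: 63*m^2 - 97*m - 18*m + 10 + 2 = 63*m^2 - 115*m + 12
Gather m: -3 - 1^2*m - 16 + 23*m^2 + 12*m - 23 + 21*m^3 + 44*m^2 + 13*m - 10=21*m^3 + 67*m^2 + 24*m - 52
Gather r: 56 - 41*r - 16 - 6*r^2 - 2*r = -6*r^2 - 43*r + 40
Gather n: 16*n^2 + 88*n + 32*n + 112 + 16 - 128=16*n^2 + 120*n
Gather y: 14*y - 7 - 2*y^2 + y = -2*y^2 + 15*y - 7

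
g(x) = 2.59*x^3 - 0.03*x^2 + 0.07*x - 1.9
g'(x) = 7.77*x^2 - 0.06*x + 0.07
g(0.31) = -1.80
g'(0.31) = 0.80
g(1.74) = 11.78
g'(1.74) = 23.49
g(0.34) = -1.78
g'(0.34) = 0.95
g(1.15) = 2.08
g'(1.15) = 10.28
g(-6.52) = -721.50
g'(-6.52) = 330.77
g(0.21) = -1.86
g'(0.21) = 0.40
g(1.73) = 11.54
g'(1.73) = 23.22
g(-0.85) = -3.57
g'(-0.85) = 5.73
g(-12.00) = -4482.58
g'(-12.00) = 1119.67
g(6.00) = 556.88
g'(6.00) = 279.43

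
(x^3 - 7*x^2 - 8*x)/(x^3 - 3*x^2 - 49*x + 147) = x*(x^2 - 7*x - 8)/(x^3 - 3*x^2 - 49*x + 147)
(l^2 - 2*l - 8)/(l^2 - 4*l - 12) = (l - 4)/(l - 6)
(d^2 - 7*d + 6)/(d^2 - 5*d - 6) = (d - 1)/(d + 1)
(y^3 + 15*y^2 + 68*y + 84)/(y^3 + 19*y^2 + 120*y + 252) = (y + 2)/(y + 6)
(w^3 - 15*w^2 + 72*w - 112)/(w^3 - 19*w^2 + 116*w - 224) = (w - 4)/(w - 8)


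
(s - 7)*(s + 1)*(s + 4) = s^3 - 2*s^2 - 31*s - 28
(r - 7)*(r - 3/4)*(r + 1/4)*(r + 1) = r^4 - 13*r^3/2 - 67*r^2/16 + 37*r/8 + 21/16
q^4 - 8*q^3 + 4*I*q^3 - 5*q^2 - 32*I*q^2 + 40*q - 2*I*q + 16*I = (q - 8)*(q + I)^2*(q + 2*I)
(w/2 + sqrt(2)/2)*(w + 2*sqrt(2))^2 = w^3/2 + 5*sqrt(2)*w^2/2 + 8*w + 4*sqrt(2)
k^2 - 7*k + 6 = (k - 6)*(k - 1)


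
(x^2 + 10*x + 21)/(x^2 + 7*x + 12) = (x + 7)/(x + 4)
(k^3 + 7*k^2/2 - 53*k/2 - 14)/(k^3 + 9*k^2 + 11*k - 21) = (k^2 - 7*k/2 - 2)/(k^2 + 2*k - 3)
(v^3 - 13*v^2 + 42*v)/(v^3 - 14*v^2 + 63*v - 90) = v*(v - 7)/(v^2 - 8*v + 15)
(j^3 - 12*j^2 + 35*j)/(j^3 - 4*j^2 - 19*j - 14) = j*(j - 5)/(j^2 + 3*j + 2)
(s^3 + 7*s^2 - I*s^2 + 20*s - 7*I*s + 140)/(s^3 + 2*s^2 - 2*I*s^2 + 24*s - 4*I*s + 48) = (s^2 + s*(7 - 5*I) - 35*I)/(s^2 + s*(2 - 6*I) - 12*I)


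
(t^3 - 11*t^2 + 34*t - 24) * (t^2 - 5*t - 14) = t^5 - 16*t^4 + 75*t^3 - 40*t^2 - 356*t + 336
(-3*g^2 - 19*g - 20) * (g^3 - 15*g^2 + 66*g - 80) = -3*g^5 + 26*g^4 + 67*g^3 - 714*g^2 + 200*g + 1600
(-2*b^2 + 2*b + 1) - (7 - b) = -2*b^2 + 3*b - 6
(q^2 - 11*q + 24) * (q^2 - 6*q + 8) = q^4 - 17*q^3 + 98*q^2 - 232*q + 192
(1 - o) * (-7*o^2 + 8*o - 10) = 7*o^3 - 15*o^2 + 18*o - 10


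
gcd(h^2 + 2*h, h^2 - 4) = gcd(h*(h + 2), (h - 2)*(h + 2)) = h + 2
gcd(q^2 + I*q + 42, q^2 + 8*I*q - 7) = q + 7*I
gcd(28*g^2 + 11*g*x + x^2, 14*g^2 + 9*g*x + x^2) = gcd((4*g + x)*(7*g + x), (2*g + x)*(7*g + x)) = 7*g + x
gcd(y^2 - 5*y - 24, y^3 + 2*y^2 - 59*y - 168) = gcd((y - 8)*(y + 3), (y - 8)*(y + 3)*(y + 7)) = y^2 - 5*y - 24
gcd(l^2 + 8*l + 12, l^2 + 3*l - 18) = l + 6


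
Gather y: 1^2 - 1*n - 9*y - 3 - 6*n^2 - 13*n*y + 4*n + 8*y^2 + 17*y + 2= -6*n^2 + 3*n + 8*y^2 + y*(8 - 13*n)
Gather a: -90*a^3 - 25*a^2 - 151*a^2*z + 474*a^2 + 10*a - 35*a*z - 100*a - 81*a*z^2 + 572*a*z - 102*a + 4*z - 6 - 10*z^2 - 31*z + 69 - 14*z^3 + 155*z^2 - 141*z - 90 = -90*a^3 + a^2*(449 - 151*z) + a*(-81*z^2 + 537*z - 192) - 14*z^3 + 145*z^2 - 168*z - 27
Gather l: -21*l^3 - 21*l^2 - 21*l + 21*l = -21*l^3 - 21*l^2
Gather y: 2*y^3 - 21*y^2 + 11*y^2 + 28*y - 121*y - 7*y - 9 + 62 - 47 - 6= 2*y^3 - 10*y^2 - 100*y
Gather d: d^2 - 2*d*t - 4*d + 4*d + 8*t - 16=d^2 - 2*d*t + 8*t - 16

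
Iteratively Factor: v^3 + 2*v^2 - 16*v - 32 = (v - 4)*(v^2 + 6*v + 8) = (v - 4)*(v + 4)*(v + 2)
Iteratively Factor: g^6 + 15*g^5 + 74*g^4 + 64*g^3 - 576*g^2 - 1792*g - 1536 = (g + 4)*(g^5 + 11*g^4 + 30*g^3 - 56*g^2 - 352*g - 384) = (g + 4)^2*(g^4 + 7*g^3 + 2*g^2 - 64*g - 96) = (g + 2)*(g + 4)^2*(g^3 + 5*g^2 - 8*g - 48) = (g + 2)*(g + 4)^3*(g^2 + g - 12) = (g - 3)*(g + 2)*(g + 4)^3*(g + 4)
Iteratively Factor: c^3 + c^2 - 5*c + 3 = (c - 1)*(c^2 + 2*c - 3) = (c - 1)^2*(c + 3)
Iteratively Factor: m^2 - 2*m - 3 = (m - 3)*(m + 1)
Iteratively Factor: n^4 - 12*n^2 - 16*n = (n - 4)*(n^3 + 4*n^2 + 4*n) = n*(n - 4)*(n^2 + 4*n + 4) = n*(n - 4)*(n + 2)*(n + 2)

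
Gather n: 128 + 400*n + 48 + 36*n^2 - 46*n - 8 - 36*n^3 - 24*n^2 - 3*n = -36*n^3 + 12*n^2 + 351*n + 168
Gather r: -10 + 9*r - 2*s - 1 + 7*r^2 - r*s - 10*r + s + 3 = 7*r^2 + r*(-s - 1) - s - 8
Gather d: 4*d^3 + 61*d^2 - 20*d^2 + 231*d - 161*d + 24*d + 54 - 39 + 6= 4*d^3 + 41*d^2 + 94*d + 21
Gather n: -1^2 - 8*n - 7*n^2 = -7*n^2 - 8*n - 1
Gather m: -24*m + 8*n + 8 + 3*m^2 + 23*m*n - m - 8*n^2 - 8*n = 3*m^2 + m*(23*n - 25) - 8*n^2 + 8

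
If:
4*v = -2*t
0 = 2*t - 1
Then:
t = 1/2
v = -1/4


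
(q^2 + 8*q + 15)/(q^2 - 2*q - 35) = (q + 3)/(q - 7)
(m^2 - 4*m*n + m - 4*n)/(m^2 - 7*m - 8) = (m - 4*n)/(m - 8)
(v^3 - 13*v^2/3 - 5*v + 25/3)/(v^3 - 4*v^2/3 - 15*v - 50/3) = (v - 1)/(v + 2)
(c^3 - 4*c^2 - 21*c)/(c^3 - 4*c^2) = (c^2 - 4*c - 21)/(c*(c - 4))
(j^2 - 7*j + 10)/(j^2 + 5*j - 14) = (j - 5)/(j + 7)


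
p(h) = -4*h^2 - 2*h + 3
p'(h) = -8*h - 2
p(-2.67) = -20.18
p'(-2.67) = 19.36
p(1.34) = -6.86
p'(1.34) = -12.72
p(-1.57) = -3.72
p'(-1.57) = 10.56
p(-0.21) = 3.24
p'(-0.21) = -0.32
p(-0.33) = 3.22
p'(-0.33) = 0.64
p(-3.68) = -43.81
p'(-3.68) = 27.44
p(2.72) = -32.03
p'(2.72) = -23.76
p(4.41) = -83.61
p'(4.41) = -37.28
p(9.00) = -339.00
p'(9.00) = -74.00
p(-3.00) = -27.00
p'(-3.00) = 22.00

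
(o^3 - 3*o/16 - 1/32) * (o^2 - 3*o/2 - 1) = o^5 - 3*o^4/2 - 19*o^3/16 + o^2/4 + 15*o/64 + 1/32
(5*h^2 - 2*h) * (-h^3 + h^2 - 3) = -5*h^5 + 7*h^4 - 2*h^3 - 15*h^2 + 6*h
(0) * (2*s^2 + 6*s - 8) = 0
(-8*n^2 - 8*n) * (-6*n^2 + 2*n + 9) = 48*n^4 + 32*n^3 - 88*n^2 - 72*n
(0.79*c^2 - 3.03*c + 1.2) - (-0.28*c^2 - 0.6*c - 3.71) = 1.07*c^2 - 2.43*c + 4.91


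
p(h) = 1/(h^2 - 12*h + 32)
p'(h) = (12 - 2*h)/(h^2 - 12*h + 32)^2 = 2*(6 - h)/(h^2 - 12*h + 32)^2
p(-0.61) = 0.03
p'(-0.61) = 0.01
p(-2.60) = 0.01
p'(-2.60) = 0.00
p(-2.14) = 0.02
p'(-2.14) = 0.00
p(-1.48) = 0.02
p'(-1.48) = 0.01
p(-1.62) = 0.02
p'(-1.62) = 0.01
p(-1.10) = 0.02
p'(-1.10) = 0.01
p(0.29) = 0.03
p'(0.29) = 0.01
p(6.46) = -0.26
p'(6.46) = -0.06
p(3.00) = 0.20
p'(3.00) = 0.24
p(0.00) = 0.03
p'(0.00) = 0.01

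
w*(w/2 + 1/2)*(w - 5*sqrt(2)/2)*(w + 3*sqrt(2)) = w^4/2 + sqrt(2)*w^3/4 + w^3/2 - 15*w^2/2 + sqrt(2)*w^2/4 - 15*w/2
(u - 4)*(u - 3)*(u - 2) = u^3 - 9*u^2 + 26*u - 24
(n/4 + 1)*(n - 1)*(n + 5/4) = n^3/4 + 17*n^2/16 - n/16 - 5/4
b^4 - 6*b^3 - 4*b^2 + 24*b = b*(b - 6)*(b - 2)*(b + 2)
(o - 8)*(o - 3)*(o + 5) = o^3 - 6*o^2 - 31*o + 120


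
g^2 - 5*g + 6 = (g - 3)*(g - 2)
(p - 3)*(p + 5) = p^2 + 2*p - 15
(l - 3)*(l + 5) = l^2 + 2*l - 15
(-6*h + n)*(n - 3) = -6*h*n + 18*h + n^2 - 3*n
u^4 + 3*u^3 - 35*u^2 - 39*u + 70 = (u - 5)*(u - 1)*(u + 2)*(u + 7)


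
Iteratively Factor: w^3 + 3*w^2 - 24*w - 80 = (w + 4)*(w^2 - w - 20) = (w + 4)^2*(w - 5)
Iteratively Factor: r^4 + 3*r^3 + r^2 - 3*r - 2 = (r - 1)*(r^3 + 4*r^2 + 5*r + 2) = (r - 1)*(r + 1)*(r^2 + 3*r + 2) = (r - 1)*(r + 1)*(r + 2)*(r + 1)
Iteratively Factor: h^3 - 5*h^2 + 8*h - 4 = (h - 2)*(h^2 - 3*h + 2) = (h - 2)*(h - 1)*(h - 2)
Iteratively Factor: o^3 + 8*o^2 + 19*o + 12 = (o + 4)*(o^2 + 4*o + 3) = (o + 3)*(o + 4)*(o + 1)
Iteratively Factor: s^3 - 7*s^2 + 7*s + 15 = (s - 3)*(s^2 - 4*s - 5) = (s - 5)*(s - 3)*(s + 1)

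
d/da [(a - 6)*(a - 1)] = 2*a - 7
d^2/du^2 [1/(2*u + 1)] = 8/(2*u + 1)^3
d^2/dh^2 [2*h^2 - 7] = 4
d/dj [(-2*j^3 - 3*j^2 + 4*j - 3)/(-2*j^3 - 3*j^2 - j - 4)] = (20*j^3 + 21*j^2 + 6*j - 19)/(4*j^6 + 12*j^5 + 13*j^4 + 22*j^3 + 25*j^2 + 8*j + 16)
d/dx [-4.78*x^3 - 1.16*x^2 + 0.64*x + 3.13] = -14.34*x^2 - 2.32*x + 0.64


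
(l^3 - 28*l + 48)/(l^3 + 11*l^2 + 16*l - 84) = (l - 4)/(l + 7)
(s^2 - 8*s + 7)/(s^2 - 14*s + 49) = (s - 1)/(s - 7)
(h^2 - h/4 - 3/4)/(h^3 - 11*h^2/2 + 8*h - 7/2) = (4*h + 3)/(2*(2*h^2 - 9*h + 7))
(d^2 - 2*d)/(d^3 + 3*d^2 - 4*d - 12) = d/(d^2 + 5*d + 6)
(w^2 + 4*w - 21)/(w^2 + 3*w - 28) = (w - 3)/(w - 4)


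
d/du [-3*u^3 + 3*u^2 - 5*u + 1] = -9*u^2 + 6*u - 5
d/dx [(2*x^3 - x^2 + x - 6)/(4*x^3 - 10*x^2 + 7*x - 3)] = (-16*x^4 + 20*x^3 + 57*x^2 - 114*x + 39)/(16*x^6 - 80*x^5 + 156*x^4 - 164*x^3 + 109*x^2 - 42*x + 9)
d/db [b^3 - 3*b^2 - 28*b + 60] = 3*b^2 - 6*b - 28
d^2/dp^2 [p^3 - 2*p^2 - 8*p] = 6*p - 4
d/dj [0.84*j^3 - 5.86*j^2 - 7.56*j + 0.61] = 2.52*j^2 - 11.72*j - 7.56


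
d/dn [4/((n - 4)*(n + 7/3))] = 12*(5 - 6*n)/(9*n^4 - 30*n^3 - 143*n^2 + 280*n + 784)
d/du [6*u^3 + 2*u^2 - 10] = 2*u*(9*u + 2)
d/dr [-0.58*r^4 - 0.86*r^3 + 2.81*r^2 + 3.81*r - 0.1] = -2.32*r^3 - 2.58*r^2 + 5.62*r + 3.81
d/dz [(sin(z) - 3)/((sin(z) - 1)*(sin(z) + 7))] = (6*sin(z) + cos(z)^2 + 10)*cos(z)/((sin(z) - 1)^2*(sin(z) + 7)^2)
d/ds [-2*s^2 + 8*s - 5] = 8 - 4*s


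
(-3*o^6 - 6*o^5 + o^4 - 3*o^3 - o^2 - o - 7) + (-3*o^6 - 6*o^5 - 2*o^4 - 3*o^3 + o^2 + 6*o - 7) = -6*o^6 - 12*o^5 - o^4 - 6*o^3 + 5*o - 14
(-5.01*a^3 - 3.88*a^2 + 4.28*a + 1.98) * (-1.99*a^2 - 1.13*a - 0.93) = 9.9699*a^5 + 13.3825*a^4 + 0.526499999999999*a^3 - 5.1682*a^2 - 6.2178*a - 1.8414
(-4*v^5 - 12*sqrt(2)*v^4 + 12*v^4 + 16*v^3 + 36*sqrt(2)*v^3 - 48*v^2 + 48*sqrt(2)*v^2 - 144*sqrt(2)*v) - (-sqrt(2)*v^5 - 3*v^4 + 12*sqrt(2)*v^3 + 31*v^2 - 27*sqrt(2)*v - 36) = -4*v^5 + sqrt(2)*v^5 - 12*sqrt(2)*v^4 + 15*v^4 + 16*v^3 + 24*sqrt(2)*v^3 - 79*v^2 + 48*sqrt(2)*v^2 - 117*sqrt(2)*v + 36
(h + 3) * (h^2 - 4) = h^3 + 3*h^2 - 4*h - 12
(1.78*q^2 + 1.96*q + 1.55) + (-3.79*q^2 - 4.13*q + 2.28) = -2.01*q^2 - 2.17*q + 3.83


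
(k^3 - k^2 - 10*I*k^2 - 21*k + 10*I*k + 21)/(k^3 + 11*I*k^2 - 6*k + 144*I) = (k^2 - k*(1 + 7*I) + 7*I)/(k^2 + 14*I*k - 48)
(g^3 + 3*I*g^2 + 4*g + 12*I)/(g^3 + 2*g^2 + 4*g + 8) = (g + 3*I)/(g + 2)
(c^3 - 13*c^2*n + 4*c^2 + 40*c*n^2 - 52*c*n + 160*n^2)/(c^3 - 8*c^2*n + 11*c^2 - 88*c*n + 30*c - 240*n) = (c^2 - 5*c*n + 4*c - 20*n)/(c^2 + 11*c + 30)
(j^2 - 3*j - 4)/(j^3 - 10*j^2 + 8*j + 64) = (j + 1)/(j^2 - 6*j - 16)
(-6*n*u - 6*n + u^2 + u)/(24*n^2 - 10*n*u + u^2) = (u + 1)/(-4*n + u)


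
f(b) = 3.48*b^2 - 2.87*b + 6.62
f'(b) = 6.96*b - 2.87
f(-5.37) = 122.38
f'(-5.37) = -40.25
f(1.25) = 8.47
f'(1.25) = 5.83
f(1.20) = 8.19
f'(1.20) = 5.48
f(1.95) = 14.26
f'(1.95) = 10.70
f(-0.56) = 9.32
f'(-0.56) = -6.77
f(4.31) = 58.90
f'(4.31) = 27.13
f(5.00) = 79.27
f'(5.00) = 31.93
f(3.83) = 46.68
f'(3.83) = 23.79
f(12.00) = 473.30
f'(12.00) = 80.65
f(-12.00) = 542.18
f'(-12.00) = -86.39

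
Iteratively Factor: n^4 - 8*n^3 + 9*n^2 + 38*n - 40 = (n - 1)*(n^3 - 7*n^2 + 2*n + 40) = (n - 5)*(n - 1)*(n^2 - 2*n - 8) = (n - 5)*(n - 1)*(n + 2)*(n - 4)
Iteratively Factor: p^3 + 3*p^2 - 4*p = (p + 4)*(p^2 - p) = p*(p + 4)*(p - 1)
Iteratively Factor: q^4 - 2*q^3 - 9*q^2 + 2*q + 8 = (q - 4)*(q^3 + 2*q^2 - q - 2) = (q - 4)*(q - 1)*(q^2 + 3*q + 2) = (q - 4)*(q - 1)*(q + 1)*(q + 2)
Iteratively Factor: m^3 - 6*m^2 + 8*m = (m - 2)*(m^2 - 4*m) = m*(m - 2)*(m - 4)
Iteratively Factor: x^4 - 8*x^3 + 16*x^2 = (x)*(x^3 - 8*x^2 + 16*x) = x*(x - 4)*(x^2 - 4*x) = x^2*(x - 4)*(x - 4)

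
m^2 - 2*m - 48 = (m - 8)*(m + 6)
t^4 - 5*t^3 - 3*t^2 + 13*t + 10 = (t - 5)*(t - 2)*(t + 1)^2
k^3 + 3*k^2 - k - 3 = (k - 1)*(k + 1)*(k + 3)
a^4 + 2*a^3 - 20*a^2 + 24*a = a*(a - 2)^2*(a + 6)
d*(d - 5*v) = d^2 - 5*d*v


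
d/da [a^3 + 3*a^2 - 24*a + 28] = 3*a^2 + 6*a - 24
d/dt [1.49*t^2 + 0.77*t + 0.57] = 2.98*t + 0.77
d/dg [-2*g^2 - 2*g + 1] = -4*g - 2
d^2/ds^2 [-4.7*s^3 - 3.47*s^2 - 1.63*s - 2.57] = -28.2*s - 6.94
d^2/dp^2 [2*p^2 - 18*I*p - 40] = 4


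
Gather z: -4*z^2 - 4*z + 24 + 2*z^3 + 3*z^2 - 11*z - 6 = 2*z^3 - z^2 - 15*z + 18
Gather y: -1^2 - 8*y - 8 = -8*y - 9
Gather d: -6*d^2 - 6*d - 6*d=-6*d^2 - 12*d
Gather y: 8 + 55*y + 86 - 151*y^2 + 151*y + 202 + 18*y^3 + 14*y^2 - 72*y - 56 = 18*y^3 - 137*y^2 + 134*y + 240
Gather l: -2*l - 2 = -2*l - 2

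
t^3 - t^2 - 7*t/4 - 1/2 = (t - 2)*(t + 1/2)^2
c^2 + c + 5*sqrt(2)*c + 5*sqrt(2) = (c + 1)*(c + 5*sqrt(2))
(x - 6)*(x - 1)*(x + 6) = x^3 - x^2 - 36*x + 36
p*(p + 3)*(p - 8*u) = p^3 - 8*p^2*u + 3*p^2 - 24*p*u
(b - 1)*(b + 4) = b^2 + 3*b - 4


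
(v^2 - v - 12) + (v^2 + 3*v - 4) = 2*v^2 + 2*v - 16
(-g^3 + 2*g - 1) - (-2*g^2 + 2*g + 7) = -g^3 + 2*g^2 - 8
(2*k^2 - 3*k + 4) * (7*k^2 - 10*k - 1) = 14*k^4 - 41*k^3 + 56*k^2 - 37*k - 4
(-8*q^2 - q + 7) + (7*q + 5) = -8*q^2 + 6*q + 12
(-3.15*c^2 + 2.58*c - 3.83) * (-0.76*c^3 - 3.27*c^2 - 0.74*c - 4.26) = 2.394*c^5 + 8.3397*c^4 - 3.1948*c^3 + 24.0339*c^2 - 8.1566*c + 16.3158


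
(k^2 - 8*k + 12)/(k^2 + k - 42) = (k - 2)/(k + 7)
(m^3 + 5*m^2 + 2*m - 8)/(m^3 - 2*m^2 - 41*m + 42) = (m^2 + 6*m + 8)/(m^2 - m - 42)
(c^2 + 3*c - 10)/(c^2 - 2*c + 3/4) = 4*(c^2 + 3*c - 10)/(4*c^2 - 8*c + 3)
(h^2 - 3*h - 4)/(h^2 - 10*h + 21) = (h^2 - 3*h - 4)/(h^2 - 10*h + 21)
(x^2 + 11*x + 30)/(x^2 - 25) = (x + 6)/(x - 5)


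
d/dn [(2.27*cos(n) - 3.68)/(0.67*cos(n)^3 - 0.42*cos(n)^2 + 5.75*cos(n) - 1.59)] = (3.0418*cos(n)^3 - 8.3502*cos(n)^2 + 3.0912*cos(n) - 17.5507)*sin(n)/(0.4489*cos(n)^6 - 0.5628*cos(n)^5 + 7.8814*cos(n)^4 - 6.9606*cos(n)^3 + 34.3981*cos(n)^2 - 18.285*cos(n) + 2.5281)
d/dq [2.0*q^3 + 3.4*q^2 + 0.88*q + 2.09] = 6.0*q^2 + 6.8*q + 0.88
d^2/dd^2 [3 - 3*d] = 0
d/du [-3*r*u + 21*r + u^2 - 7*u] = -3*r + 2*u - 7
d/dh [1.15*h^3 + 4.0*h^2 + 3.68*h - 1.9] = 3.45*h^2 + 8.0*h + 3.68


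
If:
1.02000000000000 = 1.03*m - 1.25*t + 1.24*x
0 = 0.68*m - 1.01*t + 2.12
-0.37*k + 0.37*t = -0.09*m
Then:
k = 19.82335146497 - 6.03172799704592*x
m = 19.3389385181293 - 6.58118759852864*x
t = 15.1192853389385 - 4.4308985811876*x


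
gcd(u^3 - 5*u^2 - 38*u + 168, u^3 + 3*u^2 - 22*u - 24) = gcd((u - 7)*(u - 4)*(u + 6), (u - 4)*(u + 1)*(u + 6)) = u^2 + 2*u - 24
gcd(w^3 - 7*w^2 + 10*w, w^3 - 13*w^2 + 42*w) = w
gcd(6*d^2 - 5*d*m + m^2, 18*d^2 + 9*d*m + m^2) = 1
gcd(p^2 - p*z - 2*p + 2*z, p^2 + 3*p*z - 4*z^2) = -p + z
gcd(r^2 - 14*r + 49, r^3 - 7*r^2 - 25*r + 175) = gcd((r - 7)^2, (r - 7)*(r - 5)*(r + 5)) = r - 7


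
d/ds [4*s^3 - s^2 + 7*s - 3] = 12*s^2 - 2*s + 7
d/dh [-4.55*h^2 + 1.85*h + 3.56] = 1.85 - 9.1*h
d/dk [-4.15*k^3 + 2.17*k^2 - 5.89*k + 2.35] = -12.45*k^2 + 4.34*k - 5.89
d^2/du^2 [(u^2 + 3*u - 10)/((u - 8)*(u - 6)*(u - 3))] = 2*(u^6 + 9*u^5 - 483*u^4 + 4495*u^3 - 16122*u^2 + 19548*u + 3096)/(u^9 - 51*u^8 + 1137*u^7 - 14525*u^6 + 117018*u^5 - 615708*u^4 + 2113128*u^3 - 4556736*u^2 + 5598720*u - 2985984)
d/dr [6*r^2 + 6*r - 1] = 12*r + 6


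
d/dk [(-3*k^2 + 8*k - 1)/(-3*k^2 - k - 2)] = (27*k^2 + 6*k - 17)/(9*k^4 + 6*k^3 + 13*k^2 + 4*k + 4)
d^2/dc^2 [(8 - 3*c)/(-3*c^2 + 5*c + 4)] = 2*(3*(13 - 9*c)*(-3*c^2 + 5*c + 4) - (3*c - 8)*(6*c - 5)^2)/(-3*c^2 + 5*c + 4)^3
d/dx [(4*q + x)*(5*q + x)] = 9*q + 2*x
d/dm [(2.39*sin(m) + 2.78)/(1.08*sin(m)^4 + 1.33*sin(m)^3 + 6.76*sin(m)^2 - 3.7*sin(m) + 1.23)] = (-7.7436*sin(m)^4 - 18.367*sin(m)^3 - 27.2486*sin(m)^2 - 37.5856*sin(m) + 13.2257)*cos(m)/(1.1664*sin(m)^8 + 2.8728*sin(m)^7 + 16.3705*sin(m)^6 + 9.9896*sin(m)^5 + 38.5124*sin(m)^4 - 46.7522*sin(m)^3 + 30.3196*sin(m)^2 - 9.102*sin(m) + 1.5129)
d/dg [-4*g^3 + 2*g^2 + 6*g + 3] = -12*g^2 + 4*g + 6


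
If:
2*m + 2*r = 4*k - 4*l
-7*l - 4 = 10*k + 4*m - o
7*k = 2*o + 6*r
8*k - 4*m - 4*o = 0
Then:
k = -4*r/51 - 16/51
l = -109*r/51 - 28/51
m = 53*r/17 + 8/17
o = -167*r/51 - 56/51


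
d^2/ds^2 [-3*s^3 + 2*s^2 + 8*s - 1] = 4 - 18*s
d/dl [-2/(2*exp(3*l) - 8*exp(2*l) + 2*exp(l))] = (3*exp(2*l) - 8*exp(l) + 1)*exp(-l)/(exp(2*l) - 4*exp(l) + 1)^2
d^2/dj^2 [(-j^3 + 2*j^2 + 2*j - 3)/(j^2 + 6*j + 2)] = 2*(-44*j^3 - 57*j^2 - 78*j - 118)/(j^6 + 18*j^5 + 114*j^4 + 288*j^3 + 228*j^2 + 72*j + 8)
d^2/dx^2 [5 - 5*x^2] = -10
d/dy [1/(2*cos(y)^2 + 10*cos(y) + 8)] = (2*cos(y) + 5)*sin(y)/(2*(cos(y)^2 + 5*cos(y) + 4)^2)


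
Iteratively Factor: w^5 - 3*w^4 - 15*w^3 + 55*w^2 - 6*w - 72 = (w - 2)*(w^4 - w^3 - 17*w^2 + 21*w + 36) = (w - 3)*(w - 2)*(w^3 + 2*w^2 - 11*w - 12) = (w - 3)*(w - 2)*(w + 4)*(w^2 - 2*w - 3) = (w - 3)^2*(w - 2)*(w + 4)*(w + 1)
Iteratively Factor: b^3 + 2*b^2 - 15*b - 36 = (b + 3)*(b^2 - b - 12) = (b + 3)^2*(b - 4)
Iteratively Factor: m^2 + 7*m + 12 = (m + 3)*(m + 4)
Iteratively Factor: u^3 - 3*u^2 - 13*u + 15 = (u - 1)*(u^2 - 2*u - 15) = (u - 1)*(u + 3)*(u - 5)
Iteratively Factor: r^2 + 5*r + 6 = (r + 2)*(r + 3)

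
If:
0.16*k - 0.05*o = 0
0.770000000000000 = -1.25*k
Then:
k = -0.62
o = -1.97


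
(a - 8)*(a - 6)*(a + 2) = a^3 - 12*a^2 + 20*a + 96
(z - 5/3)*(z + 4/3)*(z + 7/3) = z^3 + 2*z^2 - 3*z - 140/27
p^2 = p^2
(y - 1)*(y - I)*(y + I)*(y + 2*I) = y^4 - y^3 + 2*I*y^3 + y^2 - 2*I*y^2 - y + 2*I*y - 2*I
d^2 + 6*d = d*(d + 6)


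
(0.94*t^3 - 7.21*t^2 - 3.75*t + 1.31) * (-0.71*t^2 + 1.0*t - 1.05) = -0.6674*t^5 + 6.0591*t^4 - 5.5345*t^3 + 2.8904*t^2 + 5.2475*t - 1.3755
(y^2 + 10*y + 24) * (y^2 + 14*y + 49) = y^4 + 24*y^3 + 213*y^2 + 826*y + 1176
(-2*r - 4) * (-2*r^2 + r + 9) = 4*r^3 + 6*r^2 - 22*r - 36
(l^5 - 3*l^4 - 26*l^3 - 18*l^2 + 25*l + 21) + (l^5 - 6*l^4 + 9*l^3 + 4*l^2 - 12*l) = 2*l^5 - 9*l^4 - 17*l^3 - 14*l^2 + 13*l + 21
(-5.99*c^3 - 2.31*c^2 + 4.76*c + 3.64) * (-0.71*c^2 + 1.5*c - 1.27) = 4.2529*c^5 - 7.3449*c^4 + 0.762700000000001*c^3 + 7.4893*c^2 - 0.585199999999999*c - 4.6228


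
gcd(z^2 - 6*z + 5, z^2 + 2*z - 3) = z - 1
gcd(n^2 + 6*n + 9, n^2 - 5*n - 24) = n + 3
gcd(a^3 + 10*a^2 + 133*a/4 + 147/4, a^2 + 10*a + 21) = a + 3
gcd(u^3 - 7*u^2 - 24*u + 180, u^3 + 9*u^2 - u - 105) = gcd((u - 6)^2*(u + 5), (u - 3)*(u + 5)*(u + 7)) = u + 5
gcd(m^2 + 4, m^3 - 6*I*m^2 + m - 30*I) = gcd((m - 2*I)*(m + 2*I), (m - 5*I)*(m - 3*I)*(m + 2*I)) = m + 2*I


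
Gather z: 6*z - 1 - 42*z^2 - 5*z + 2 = -42*z^2 + z + 1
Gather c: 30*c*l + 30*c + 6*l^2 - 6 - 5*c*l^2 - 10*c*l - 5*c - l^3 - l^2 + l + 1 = c*(-5*l^2 + 20*l + 25) - l^3 + 5*l^2 + l - 5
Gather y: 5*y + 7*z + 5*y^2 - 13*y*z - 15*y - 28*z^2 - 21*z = 5*y^2 + y*(-13*z - 10) - 28*z^2 - 14*z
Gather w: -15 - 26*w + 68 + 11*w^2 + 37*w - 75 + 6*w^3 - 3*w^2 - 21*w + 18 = 6*w^3 + 8*w^2 - 10*w - 4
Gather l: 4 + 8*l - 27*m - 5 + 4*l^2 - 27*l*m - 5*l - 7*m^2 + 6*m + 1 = 4*l^2 + l*(3 - 27*m) - 7*m^2 - 21*m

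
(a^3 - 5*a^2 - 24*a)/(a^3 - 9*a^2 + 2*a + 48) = a*(a + 3)/(a^2 - a - 6)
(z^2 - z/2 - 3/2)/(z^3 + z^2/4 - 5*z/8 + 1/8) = 4*(2*z - 3)/(8*z^2 - 6*z + 1)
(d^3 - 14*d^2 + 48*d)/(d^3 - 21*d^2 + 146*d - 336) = d/(d - 7)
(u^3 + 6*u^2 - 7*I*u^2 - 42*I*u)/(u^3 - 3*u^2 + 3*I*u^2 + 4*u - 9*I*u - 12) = u*(u^2 + u*(6 - 7*I) - 42*I)/(u^3 + 3*u^2*(-1 + I) + u*(4 - 9*I) - 12)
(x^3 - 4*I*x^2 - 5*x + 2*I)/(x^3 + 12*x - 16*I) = (x^2 - 2*I*x - 1)/(x^2 + 2*I*x + 8)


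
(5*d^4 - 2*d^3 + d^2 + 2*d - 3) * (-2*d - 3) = -10*d^5 - 11*d^4 + 4*d^3 - 7*d^2 + 9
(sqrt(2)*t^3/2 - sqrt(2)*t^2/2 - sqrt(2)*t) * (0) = 0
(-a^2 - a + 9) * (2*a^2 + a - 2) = -2*a^4 - 3*a^3 + 19*a^2 + 11*a - 18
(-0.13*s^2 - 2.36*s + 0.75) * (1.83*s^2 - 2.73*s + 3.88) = -0.2379*s^4 - 3.9639*s^3 + 7.3109*s^2 - 11.2043*s + 2.91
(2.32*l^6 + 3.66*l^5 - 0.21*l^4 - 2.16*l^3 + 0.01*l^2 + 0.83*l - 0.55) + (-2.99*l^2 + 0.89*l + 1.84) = 2.32*l^6 + 3.66*l^5 - 0.21*l^4 - 2.16*l^3 - 2.98*l^2 + 1.72*l + 1.29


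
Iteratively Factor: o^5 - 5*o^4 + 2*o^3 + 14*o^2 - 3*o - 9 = (o + 1)*(o^4 - 6*o^3 + 8*o^2 + 6*o - 9) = (o - 3)*(o + 1)*(o^3 - 3*o^2 - o + 3) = (o - 3)*(o + 1)^2*(o^2 - 4*o + 3) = (o - 3)*(o - 1)*(o + 1)^2*(o - 3)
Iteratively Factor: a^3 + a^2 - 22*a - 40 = (a + 4)*(a^2 - 3*a - 10) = (a - 5)*(a + 4)*(a + 2)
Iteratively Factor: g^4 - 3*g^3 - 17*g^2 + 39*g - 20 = (g - 1)*(g^3 - 2*g^2 - 19*g + 20) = (g - 1)*(g + 4)*(g^2 - 6*g + 5) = (g - 1)^2*(g + 4)*(g - 5)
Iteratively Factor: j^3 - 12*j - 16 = (j + 2)*(j^2 - 2*j - 8) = (j - 4)*(j + 2)*(j + 2)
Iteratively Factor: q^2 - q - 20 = (q - 5)*(q + 4)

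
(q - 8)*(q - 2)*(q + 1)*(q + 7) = q^4 - 2*q^3 - 57*q^2 + 58*q + 112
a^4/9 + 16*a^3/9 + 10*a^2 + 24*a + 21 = (a/3 + 1)^2*(a + 3)*(a + 7)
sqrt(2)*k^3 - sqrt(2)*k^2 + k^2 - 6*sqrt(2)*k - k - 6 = (k - 3)*(k + 2)*(sqrt(2)*k + 1)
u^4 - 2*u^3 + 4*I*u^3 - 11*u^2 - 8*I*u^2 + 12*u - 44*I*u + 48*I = (u - 4)*(u - 1)*(u + 3)*(u + 4*I)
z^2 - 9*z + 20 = (z - 5)*(z - 4)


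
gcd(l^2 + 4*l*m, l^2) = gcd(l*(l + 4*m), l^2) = l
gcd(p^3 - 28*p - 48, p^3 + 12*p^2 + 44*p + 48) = p^2 + 6*p + 8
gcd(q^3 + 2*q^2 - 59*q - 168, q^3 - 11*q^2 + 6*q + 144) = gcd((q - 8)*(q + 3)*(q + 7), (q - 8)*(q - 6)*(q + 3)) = q^2 - 5*q - 24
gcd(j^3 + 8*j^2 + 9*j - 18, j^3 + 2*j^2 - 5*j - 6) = j + 3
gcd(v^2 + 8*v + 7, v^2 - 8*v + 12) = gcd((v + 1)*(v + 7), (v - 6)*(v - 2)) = 1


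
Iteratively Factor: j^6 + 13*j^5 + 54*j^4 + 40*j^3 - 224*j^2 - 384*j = (j + 4)*(j^5 + 9*j^4 + 18*j^3 - 32*j^2 - 96*j) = j*(j + 4)*(j^4 + 9*j^3 + 18*j^2 - 32*j - 96) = j*(j - 2)*(j + 4)*(j^3 + 11*j^2 + 40*j + 48) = j*(j - 2)*(j + 3)*(j + 4)*(j^2 + 8*j + 16) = j*(j - 2)*(j + 3)*(j + 4)^2*(j + 4)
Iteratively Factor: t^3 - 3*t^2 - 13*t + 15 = (t - 1)*(t^2 - 2*t - 15) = (t - 5)*(t - 1)*(t + 3)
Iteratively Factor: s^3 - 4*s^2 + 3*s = (s)*(s^2 - 4*s + 3) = s*(s - 3)*(s - 1)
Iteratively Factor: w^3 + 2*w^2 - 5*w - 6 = (w + 1)*(w^2 + w - 6) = (w - 2)*(w + 1)*(w + 3)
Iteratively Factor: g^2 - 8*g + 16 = (g - 4)*(g - 4)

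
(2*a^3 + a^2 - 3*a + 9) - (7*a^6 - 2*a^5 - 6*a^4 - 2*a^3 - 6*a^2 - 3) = -7*a^6 + 2*a^5 + 6*a^4 + 4*a^3 + 7*a^2 - 3*a + 12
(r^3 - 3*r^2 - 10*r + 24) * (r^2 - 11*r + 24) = r^5 - 14*r^4 + 47*r^3 + 62*r^2 - 504*r + 576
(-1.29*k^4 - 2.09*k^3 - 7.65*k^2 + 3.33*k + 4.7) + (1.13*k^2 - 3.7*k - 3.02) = -1.29*k^4 - 2.09*k^3 - 6.52*k^2 - 0.37*k + 1.68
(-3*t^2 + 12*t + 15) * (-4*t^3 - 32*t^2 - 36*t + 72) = 12*t^5 + 48*t^4 - 336*t^3 - 1128*t^2 + 324*t + 1080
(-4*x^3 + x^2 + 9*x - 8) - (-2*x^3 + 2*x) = -2*x^3 + x^2 + 7*x - 8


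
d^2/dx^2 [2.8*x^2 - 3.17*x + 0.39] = 5.60000000000000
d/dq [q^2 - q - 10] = 2*q - 1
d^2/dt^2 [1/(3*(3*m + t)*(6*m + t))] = 2*((3*m + t)^2 + (3*m + t)*(6*m + t) + (6*m + t)^2)/(3*(3*m + t)^3*(6*m + t)^3)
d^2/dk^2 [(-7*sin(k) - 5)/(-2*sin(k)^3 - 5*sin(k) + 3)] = (-112*sin(k)^7 - 180*sin(k)^6 + 448*sin(k)^5 - 406*sin(k)^4 - 410*sin(k)^3 + 574*sin(k)^2 + 42*sin(k) + 460)/(2*sin(k)^3 + 5*sin(k) - 3)^3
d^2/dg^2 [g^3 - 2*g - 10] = 6*g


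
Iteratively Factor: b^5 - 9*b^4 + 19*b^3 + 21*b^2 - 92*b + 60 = (b - 3)*(b^4 - 6*b^3 + b^2 + 24*b - 20) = (b - 5)*(b - 3)*(b^3 - b^2 - 4*b + 4) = (b - 5)*(b - 3)*(b - 1)*(b^2 - 4) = (b - 5)*(b - 3)*(b - 2)*(b - 1)*(b + 2)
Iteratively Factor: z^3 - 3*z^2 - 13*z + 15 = (z - 1)*(z^2 - 2*z - 15) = (z - 5)*(z - 1)*(z + 3)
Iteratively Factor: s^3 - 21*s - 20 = (s + 1)*(s^2 - s - 20) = (s - 5)*(s + 1)*(s + 4)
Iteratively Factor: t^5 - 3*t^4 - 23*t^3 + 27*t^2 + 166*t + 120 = (t + 2)*(t^4 - 5*t^3 - 13*t^2 + 53*t + 60) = (t + 2)*(t + 3)*(t^3 - 8*t^2 + 11*t + 20) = (t - 4)*(t + 2)*(t + 3)*(t^2 - 4*t - 5) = (t - 4)*(t + 1)*(t + 2)*(t + 3)*(t - 5)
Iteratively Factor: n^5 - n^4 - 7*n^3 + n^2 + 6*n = (n)*(n^4 - n^3 - 7*n^2 + n + 6) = n*(n - 1)*(n^3 - 7*n - 6) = n*(n - 1)*(n + 2)*(n^2 - 2*n - 3) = n*(n - 3)*(n - 1)*(n + 2)*(n + 1)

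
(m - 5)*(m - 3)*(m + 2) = m^3 - 6*m^2 - m + 30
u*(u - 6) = u^2 - 6*u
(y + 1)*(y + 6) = y^2 + 7*y + 6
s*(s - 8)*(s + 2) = s^3 - 6*s^2 - 16*s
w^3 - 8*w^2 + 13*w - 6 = (w - 6)*(w - 1)^2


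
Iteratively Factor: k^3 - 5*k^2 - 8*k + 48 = (k + 3)*(k^2 - 8*k + 16) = (k - 4)*(k + 3)*(k - 4)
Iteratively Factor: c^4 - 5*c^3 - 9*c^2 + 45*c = (c)*(c^3 - 5*c^2 - 9*c + 45) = c*(c - 3)*(c^2 - 2*c - 15) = c*(c - 5)*(c - 3)*(c + 3)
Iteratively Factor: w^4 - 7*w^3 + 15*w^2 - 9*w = (w - 1)*(w^3 - 6*w^2 + 9*w) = (w - 3)*(w - 1)*(w^2 - 3*w) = (w - 3)^2*(w - 1)*(w)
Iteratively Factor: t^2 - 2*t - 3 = (t + 1)*(t - 3)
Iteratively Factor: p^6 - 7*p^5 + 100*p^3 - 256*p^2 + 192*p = (p)*(p^5 - 7*p^4 + 100*p^2 - 256*p + 192) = p*(p - 2)*(p^4 - 5*p^3 - 10*p^2 + 80*p - 96) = p*(p - 2)*(p + 4)*(p^3 - 9*p^2 + 26*p - 24) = p*(p - 2)^2*(p + 4)*(p^2 - 7*p + 12) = p*(p - 4)*(p - 2)^2*(p + 4)*(p - 3)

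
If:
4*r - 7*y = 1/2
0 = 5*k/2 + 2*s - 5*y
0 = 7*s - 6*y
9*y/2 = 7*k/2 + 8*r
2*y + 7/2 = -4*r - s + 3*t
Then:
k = -92/987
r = 1/1128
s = -20/329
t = 362/329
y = -10/141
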